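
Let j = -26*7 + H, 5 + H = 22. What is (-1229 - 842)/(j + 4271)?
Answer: -2071/4106 ≈ -0.50438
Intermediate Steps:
H = 17 (H = -5 + 22 = 17)
j = -165 (j = -26*7 + 17 = -182 + 17 = -165)
(-1229 - 842)/(j + 4271) = (-1229 - 842)/(-165 + 4271) = -2071/4106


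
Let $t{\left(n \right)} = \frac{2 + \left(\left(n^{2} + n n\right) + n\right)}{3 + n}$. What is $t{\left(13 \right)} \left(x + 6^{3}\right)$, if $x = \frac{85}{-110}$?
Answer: $\frac{1671455}{352} \approx 4748.5$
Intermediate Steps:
$t{\left(n \right)} = \frac{2 + n + 2 n^{2}}{3 + n}$ ($t{\left(n \right)} = \frac{2 + \left(\left(n^{2} + n^{2}\right) + n\right)}{3 + n} = \frac{2 + \left(2 n^{2} + n\right)}{3 + n} = \frac{2 + \left(n + 2 n^{2}\right)}{3 + n} = \frac{2 + n + 2 n^{2}}{3 + n}$)
$x = - \frac{17}{22}$ ($x = 85 \left(- \frac{1}{110}\right) = - \frac{17}{22} \approx -0.77273$)
$t{\left(13 \right)} \left(x + 6^{3}\right) = \frac{2 + 13 + 2 \cdot 13^{2}}{3 + 13} \left(- \frac{17}{22} + 6^{3}\right) = \frac{2 + 13 + 2 \cdot 169}{16} \left(- \frac{17}{22} + 216\right) = \frac{2 + 13 + 338}{16} \cdot \frac{4735}{22} = \frac{1}{16} \cdot 353 \cdot \frac{4735}{22} = \frac{353}{16} \cdot \frac{4735}{22} = \frac{1671455}{352}$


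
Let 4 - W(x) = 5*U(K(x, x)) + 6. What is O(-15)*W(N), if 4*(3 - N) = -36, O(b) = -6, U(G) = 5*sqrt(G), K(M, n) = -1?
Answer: 12 + 150*I ≈ 12.0 + 150.0*I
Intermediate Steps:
N = 12 (N = 3 - 1/4*(-36) = 3 + 9 = 12)
W(x) = -2 - 25*I (W(x) = 4 - (5*(5*sqrt(-1)) + 6) = 4 - (5*(5*I) + 6) = 4 - (25*I + 6) = 4 - (6 + 25*I) = 4 + (-6 - 25*I) = -2 - 25*I)
O(-15)*W(N) = -6*(-2 - 25*I) = 12 + 150*I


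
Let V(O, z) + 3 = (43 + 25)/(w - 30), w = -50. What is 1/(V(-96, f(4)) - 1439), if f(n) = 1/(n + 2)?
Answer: -20/28857 ≈ -0.00069307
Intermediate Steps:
f(n) = 1/(2 + n)
V(O, z) = -77/20 (V(O, z) = -3 + (43 + 25)/(-50 - 30) = -3 + 68/(-80) = -3 + 68*(-1/80) = -3 - 17/20 = -77/20)
1/(V(-96, f(4)) - 1439) = 1/(-77/20 - 1439) = 1/(-28857/20) = -20/28857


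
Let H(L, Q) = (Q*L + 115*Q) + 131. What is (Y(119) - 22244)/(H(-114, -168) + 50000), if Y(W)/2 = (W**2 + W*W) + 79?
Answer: 34558/49963 ≈ 0.69167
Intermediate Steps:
Y(W) = 158 + 4*W**2 (Y(W) = 2*((W**2 + W*W) + 79) = 2*((W**2 + W**2) + 79) = 2*(2*W**2 + 79) = 2*(79 + 2*W**2) = 158 + 4*W**2)
H(L, Q) = 131 + 115*Q + L*Q (H(L, Q) = (L*Q + 115*Q) + 131 = (115*Q + L*Q) + 131 = 131 + 115*Q + L*Q)
(Y(119) - 22244)/(H(-114, -168) + 50000) = ((158 + 4*119**2) - 22244)/((131 + 115*(-168) - 114*(-168)) + 50000) = ((158 + 4*14161) - 22244)/((131 - 19320 + 19152) + 50000) = ((158 + 56644) - 22244)/(-37 + 50000) = (56802 - 22244)/49963 = 34558*(1/49963) = 34558/49963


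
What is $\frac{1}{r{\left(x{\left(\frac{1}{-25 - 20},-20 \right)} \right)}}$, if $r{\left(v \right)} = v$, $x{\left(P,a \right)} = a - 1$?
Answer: $- \frac{1}{21} \approx -0.047619$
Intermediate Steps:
$x{\left(P,a \right)} = -1 + a$
$\frac{1}{r{\left(x{\left(\frac{1}{-25 - 20},-20 \right)} \right)}} = \frac{1}{-1 - 20} = \frac{1}{-21} = - \frac{1}{21}$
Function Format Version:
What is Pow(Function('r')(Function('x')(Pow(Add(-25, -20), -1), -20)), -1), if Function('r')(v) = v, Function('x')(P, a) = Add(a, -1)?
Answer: Rational(-1, 21) ≈ -0.047619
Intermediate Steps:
Function('x')(P, a) = Add(-1, a)
Pow(Function('r')(Function('x')(Pow(Add(-25, -20), -1), -20)), -1) = Pow(Add(-1, -20), -1) = Pow(-21, -1) = Rational(-1, 21)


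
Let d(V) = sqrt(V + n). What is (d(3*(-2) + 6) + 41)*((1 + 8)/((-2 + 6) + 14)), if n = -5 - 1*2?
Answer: 41/2 + I*sqrt(7)/2 ≈ 20.5 + 1.3229*I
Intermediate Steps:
n = -7 (n = -5 - 2 = -7)
d(V) = sqrt(-7 + V) (d(V) = sqrt(V - 7) = sqrt(-7 + V))
(d(3*(-2) + 6) + 41)*((1 + 8)/((-2 + 6) + 14)) = (sqrt(-7 + (3*(-2) + 6)) + 41)*((1 + 8)/((-2 + 6) + 14)) = (sqrt(-7 + (-6 + 6)) + 41)*(9/(4 + 14)) = (sqrt(-7 + 0) + 41)*(9/18) = (sqrt(-7) + 41)*(9*(1/18)) = (I*sqrt(7) + 41)*(1/2) = (41 + I*sqrt(7))*(1/2) = 41/2 + I*sqrt(7)/2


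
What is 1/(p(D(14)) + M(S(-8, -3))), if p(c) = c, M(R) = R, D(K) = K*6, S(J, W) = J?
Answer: 1/76 ≈ 0.013158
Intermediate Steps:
D(K) = 6*K
1/(p(D(14)) + M(S(-8, -3))) = 1/(6*14 - 8) = 1/(84 - 8) = 1/76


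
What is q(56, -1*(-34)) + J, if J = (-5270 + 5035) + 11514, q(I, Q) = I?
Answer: 11335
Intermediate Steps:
J = 11279 (J = -235 + 11514 = 11279)
q(56, -1*(-34)) + J = 56 + 11279 = 11335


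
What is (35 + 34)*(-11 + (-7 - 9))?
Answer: -1863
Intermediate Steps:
(35 + 34)*(-11 + (-7 - 9)) = 69*(-11 - 16) = 69*(-27) = -1863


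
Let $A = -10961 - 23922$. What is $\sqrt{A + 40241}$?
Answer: $\sqrt{5358} \approx 73.198$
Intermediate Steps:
$A = -34883$ ($A = -10961 - 23922 = -34883$)
$\sqrt{A + 40241} = \sqrt{-34883 + 40241} = \sqrt{5358}$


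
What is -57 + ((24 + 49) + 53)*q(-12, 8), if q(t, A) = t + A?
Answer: -561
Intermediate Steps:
q(t, A) = A + t
-57 + ((24 + 49) + 53)*q(-12, 8) = -57 + ((24 + 49) + 53)*(8 - 12) = -57 + (73 + 53)*(-4) = -57 + 126*(-4) = -57 - 504 = -561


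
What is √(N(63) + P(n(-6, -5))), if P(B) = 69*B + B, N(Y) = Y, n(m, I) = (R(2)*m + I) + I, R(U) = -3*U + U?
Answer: √1043 ≈ 32.296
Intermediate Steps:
R(U) = -2*U
n(m, I) = -4*m + 2*I (n(m, I) = ((-2*2)*m + I) + I = (-4*m + I) + I = (I - 4*m) + I = -4*m + 2*I)
P(B) = 70*B
√(N(63) + P(n(-6, -5))) = √(63 + 70*(-4*(-6) + 2*(-5))) = √(63 + 70*(24 - 10)) = √(63 + 70*14) = √(63 + 980) = √1043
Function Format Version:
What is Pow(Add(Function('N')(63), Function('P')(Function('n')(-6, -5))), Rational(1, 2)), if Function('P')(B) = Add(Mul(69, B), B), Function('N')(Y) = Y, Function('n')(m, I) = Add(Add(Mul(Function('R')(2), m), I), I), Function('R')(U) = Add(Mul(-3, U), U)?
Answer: Pow(1043, Rational(1, 2)) ≈ 32.296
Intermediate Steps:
Function('R')(U) = Mul(-2, U)
Function('n')(m, I) = Add(Mul(-4, m), Mul(2, I)) (Function('n')(m, I) = Add(Add(Mul(Mul(-2, 2), m), I), I) = Add(Add(Mul(-4, m), I), I) = Add(Add(I, Mul(-4, m)), I) = Add(Mul(-4, m), Mul(2, I)))
Function('P')(B) = Mul(70, B)
Pow(Add(Function('N')(63), Function('P')(Function('n')(-6, -5))), Rational(1, 2)) = Pow(Add(63, Mul(70, Add(Mul(-4, -6), Mul(2, -5)))), Rational(1, 2)) = Pow(Add(63, Mul(70, Add(24, -10))), Rational(1, 2)) = Pow(Add(63, Mul(70, 14)), Rational(1, 2)) = Pow(Add(63, 980), Rational(1, 2)) = Pow(1043, Rational(1, 2))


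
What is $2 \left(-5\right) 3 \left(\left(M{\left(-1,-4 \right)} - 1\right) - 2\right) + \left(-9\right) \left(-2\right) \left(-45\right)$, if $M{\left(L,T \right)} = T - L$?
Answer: $-630$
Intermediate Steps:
$2 \left(-5\right) 3 \left(\left(M{\left(-1,-4 \right)} - 1\right) - 2\right) + \left(-9\right) \left(-2\right) \left(-45\right) = 2 \left(-5\right) 3 \left(\left(\left(-4 - -1\right) - 1\right) - 2\right) + \left(-9\right) \left(-2\right) \left(-45\right) = \left(-10\right) 3 \left(\left(\left(-4 + 1\right) - 1\right) - 2\right) + 18 \left(-45\right) = - 30 \left(\left(-3 - 1\right) - 2\right) - 810 = - 30 \left(-4 - 2\right) - 810 = \left(-30\right) \left(-6\right) - 810 = 180 - 810 = -630$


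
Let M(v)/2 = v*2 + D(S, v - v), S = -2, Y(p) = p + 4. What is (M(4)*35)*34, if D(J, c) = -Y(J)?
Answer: 14280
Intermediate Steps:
Y(p) = 4 + p
D(J, c) = -4 - J (D(J, c) = -(4 + J) = -4 - J)
M(v) = -4 + 4*v (M(v) = 2*(v*2 + (-4 - 1*(-2))) = 2*(2*v + (-4 + 2)) = 2*(2*v - 2) = 2*(-2 + 2*v) = -4 + 4*v)
(M(4)*35)*34 = ((-4 + 4*4)*35)*34 = ((-4 + 16)*35)*34 = (12*35)*34 = 420*34 = 14280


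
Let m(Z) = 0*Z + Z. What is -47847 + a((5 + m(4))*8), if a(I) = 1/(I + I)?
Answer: -6889967/144 ≈ -47847.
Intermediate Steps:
m(Z) = Z (m(Z) = 0 + Z = Z)
a(I) = 1/(2*I)
-47847 + a((5 + m(4))*8) = -47847 + 1/(2*(((5 + 4)*8))) = -47847 + 1/(2*((9*8))) = -47847 + (½)/72 = -47847 + (½)*(1/72) = -47847 + 1/144 = -6889967/144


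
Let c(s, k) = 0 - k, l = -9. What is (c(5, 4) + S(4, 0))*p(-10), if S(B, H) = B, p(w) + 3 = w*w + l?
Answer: 0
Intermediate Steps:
c(s, k) = -k
p(w) = -12 + w² (p(w) = -3 + (w*w - 9) = -3 + (w² - 9) = -3 + (-9 + w²) = -12 + w²)
(c(5, 4) + S(4, 0))*p(-10) = (-1*4 + 4)*(-12 + (-10)²) = (-4 + 4)*(-12 + 100) = 0*88 = 0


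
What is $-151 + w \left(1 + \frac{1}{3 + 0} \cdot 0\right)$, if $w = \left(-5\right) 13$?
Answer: $-216$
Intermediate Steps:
$w = -65$
$-151 + w \left(1 + \frac{1}{3 + 0} \cdot 0\right) = -151 - 65 \left(1 + \frac{1}{3 + 0} \cdot 0\right) = -151 - 65 \left(1 + \frac{1}{3} \cdot 0\right) = -151 - 65 \left(1 + 0\right) = -151 - 65 = -216$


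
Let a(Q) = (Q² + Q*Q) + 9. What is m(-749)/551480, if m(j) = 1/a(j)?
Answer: 1/618766626280 ≈ 1.6161e-12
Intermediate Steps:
a(Q) = 9 + 2*Q² (a(Q) = (Q² + Q²) + 9 = 2*Q² + 9 = 9 + 2*Q²)
m(j) = 1/(9 + 2*j²)
m(-749)/551480 = 1/((9 + 2*(-749)²)*551480) = (1/551480)/(9 + 2*561001) = (1/551480)/(9 + 1122002) = (1/551480)/1122011 = (1/1122011)*(1/551480) = 1/618766626280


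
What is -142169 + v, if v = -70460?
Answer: -212629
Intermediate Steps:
-142169 + v = -142169 - 70460 = -212629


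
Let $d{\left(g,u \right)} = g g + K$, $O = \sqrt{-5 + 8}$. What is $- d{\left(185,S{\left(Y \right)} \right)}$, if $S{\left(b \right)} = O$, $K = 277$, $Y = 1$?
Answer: $-34502$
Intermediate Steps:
$O = \sqrt{3} \approx 1.732$
$S{\left(b \right)} = \sqrt{3}$
$d{\left(g,u \right)} = 277 + g^{2}$ ($d{\left(g,u \right)} = g g + 277 = g^{2} + 277 = 277 + g^{2}$)
$- d{\left(185,S{\left(Y \right)} \right)} = - (277 + 185^{2}) = - (277 + 34225) = \left(-1\right) 34502 = -34502$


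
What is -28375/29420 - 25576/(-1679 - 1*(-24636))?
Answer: -280770159/135078988 ≈ -2.0786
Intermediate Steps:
-28375/29420 - 25576/(-1679 - 1*(-24636)) = -28375*1/29420 - 25576/(-1679 + 24636) = -5675/5884 - 25576/22957 = -280770159/135078988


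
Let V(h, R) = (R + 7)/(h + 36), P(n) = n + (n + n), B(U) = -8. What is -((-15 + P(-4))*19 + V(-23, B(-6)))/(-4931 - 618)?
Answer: -6670/72137 ≈ -0.092463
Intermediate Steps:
P(n) = 3*n (P(n) = n + 2*n = 3*n)
V(h, R) = (7 + R)/(36 + h)
-((-15 + P(-4))*19 + V(-23, B(-6)))/(-4931 - 618) = -((-15 + 3*(-4))*19 + (7 - 8)/(36 - 23))/(-4931 - 618) = -((-15 - 12)*19 - 1/13)/(-5549) = -(-27*19 + (1/13)*(-1))*(-1)/5549 = -(-513 - 1/13)*(-1)/5549 = -(-6670)*(-1)/(13*5549) = -1*6670/72137 = -6670/72137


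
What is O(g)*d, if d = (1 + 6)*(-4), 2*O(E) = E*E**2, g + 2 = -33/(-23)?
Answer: 30758/12167 ≈ 2.5280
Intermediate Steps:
g = -13/23 (g = -2 - 33/(-23) = -2 - 33*(-1/23) = -2 + 33/23 = -13/23 ≈ -0.56522)
O(E) = E**3/2 (O(E) = (E*E**2)/2 = E**3/2)
d = -28 (d = 7*(-4) = -28)
O(g)*d = ((-13/23)**3/2)*(-28) = ((1/2)*(-2197/12167))*(-28) = -2197/24334*(-28) = 30758/12167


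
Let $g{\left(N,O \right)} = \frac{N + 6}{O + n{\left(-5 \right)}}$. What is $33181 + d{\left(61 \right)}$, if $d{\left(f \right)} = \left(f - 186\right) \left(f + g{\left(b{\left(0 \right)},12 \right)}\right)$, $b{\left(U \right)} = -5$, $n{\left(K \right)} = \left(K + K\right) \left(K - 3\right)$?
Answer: $\frac{2351027}{92} \approx 25555.0$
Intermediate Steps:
$n{\left(K \right)} = 2 K \left(-3 + K\right)$
$g{\left(N,O \right)} = \frac{6 + N}{80 + O}$ ($g{\left(N,O \right)} = \frac{N + 6}{O + 2 \left(-5\right) \left(-3 - 5\right)} = \frac{6 + N}{O + 2 \left(-5\right) \left(-8\right)} = \frac{6 + N}{O + 80} = \frac{6 + N}{80 + O}$)
$d{\left(f \right)} = \left(-186 + f\right) \left(\frac{1}{92} + f\right)$ ($d{\left(f \right)} = \left(f - 186\right) \left(f + \frac{6 - 5}{80 + 12}\right) = \left(-186 + f\right) \left(f + \frac{1}{92} \cdot 1\right) = \left(-186 + f\right) \left(f + \frac{1}{92}\right) = \left(-186 + f\right) \left(\frac{1}{92} + f\right)$)
$33181 + d{\left(61 \right)} = 33181 - \left(\frac{1043957}{92} - 3721\right) = 33181 - \frac{701625}{92} = \frac{2351027}{92}$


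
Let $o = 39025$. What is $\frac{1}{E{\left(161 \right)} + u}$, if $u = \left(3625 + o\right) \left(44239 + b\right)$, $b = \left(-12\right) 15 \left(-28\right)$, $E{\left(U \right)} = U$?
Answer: $\frac{1}{2101749511} \approx 4.7579 \cdot 10^{-10}$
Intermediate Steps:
$b = 5040$ ($b = \left(-180\right) \left(-28\right) = 5040$)
$u = 2101749350$ ($u = \left(3625 + 39025\right) \left(44239 + 5040\right) = 42650 \cdot 49279 = 2101749350$)
$\frac{1}{E{\left(161 \right)} + u} = \frac{1}{161 + 2101749350} = \frac{1}{2101749511}$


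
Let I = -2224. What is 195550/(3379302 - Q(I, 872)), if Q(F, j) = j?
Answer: 19555/337843 ≈ 0.057882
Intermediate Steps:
195550/(3379302 - Q(I, 872)) = 195550/(3379302 - 1*872) = 195550/(3379302 - 872) = 195550/3378430 = 195550*(1/3378430) = 19555/337843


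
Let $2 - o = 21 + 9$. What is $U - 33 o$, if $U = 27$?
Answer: $951$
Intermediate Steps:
$o = -28$ ($o = 2 - \left(21 + 9\right) = 2 - 30 = -28$)
$U - 33 o = 27 - -924 = 27 + 924 = 951$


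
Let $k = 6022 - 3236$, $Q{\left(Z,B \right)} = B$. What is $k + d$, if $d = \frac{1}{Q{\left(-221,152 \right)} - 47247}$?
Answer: $\frac{131206669}{47095} \approx 2786.0$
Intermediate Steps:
$k = 2786$ ($k = 6022 - 3236 = 2786$)
$d = - \frac{1}{47095}$ ($d = \frac{1}{152 - 47247} = \frac{1}{-47095} = - \frac{1}{47095} \approx -2.1234 \cdot 10^{-5}$)
$k + d = 2786 - \frac{1}{47095} = \frac{131206669}{47095}$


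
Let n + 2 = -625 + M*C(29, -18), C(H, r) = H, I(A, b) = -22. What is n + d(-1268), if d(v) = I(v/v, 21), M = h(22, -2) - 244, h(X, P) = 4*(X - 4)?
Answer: -5637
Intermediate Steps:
h(X, P) = -16 + 4*X (h(X, P) = 4*(-4 + X) = -16 + 4*X)
M = -172 (M = (-16 + 4*22) - 244 = (-16 + 88) - 244 = 72 - 244 = -172)
d(v) = -22
n = -5615 (n = -2 + (-625 - 172*29) = -2 + (-625 - 4988) = -2 - 5613 = -5615)
n + d(-1268) = -5615 - 22 = -5637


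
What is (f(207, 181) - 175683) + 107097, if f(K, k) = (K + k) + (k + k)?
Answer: -67836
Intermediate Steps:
f(K, k) = K + 3*k (f(K, k) = (K + k) + 2*k = K + 3*k)
(f(207, 181) - 175683) + 107097 = ((207 + 3*181) - 175683) + 107097 = ((207 + 543) - 175683) + 107097 = (750 - 175683) + 107097 = -174933 + 107097 = -67836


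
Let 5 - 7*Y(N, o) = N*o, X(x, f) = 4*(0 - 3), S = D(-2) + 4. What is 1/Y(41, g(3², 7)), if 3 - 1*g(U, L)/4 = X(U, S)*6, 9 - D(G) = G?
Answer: -7/12295 ≈ -0.00056934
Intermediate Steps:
D(G) = 9 - G
S = 15 (S = (9 - 1*(-2)) + 4 = (9 + 2) + 4 = 11 + 4 = 15)
X(x, f) = -12 (X(x, f) = 4*(-3) = -12)
g(U, L) = 300 (g(U, L) = 12 - (-48)*6 = 12 - 4*(-72) = 12 + 288 = 300)
Y(N, o) = 5/7 - N*o/7
1/Y(41, g(3², 7)) = 1/(5/7 - ⅐*41*300) = 1/(5/7 - 12300/7) = 1/(-12295/7) = -7/12295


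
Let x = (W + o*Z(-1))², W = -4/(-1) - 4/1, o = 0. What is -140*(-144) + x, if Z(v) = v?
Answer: 20160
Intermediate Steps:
W = 0 (W = -4*(-1) - 4*1 = 4 - 4 = 0)
x = 0 (x = (0 + 0*(-1))² = (0 + 0)² = 0² = 0)
-140*(-144) + x = -140*(-144) + 0 = 20160 + 0 = 20160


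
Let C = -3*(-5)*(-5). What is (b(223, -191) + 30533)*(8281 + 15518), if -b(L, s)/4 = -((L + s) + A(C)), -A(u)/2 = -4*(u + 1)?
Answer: 673345107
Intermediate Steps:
C = -75 (C = 15*(-5) = -75)
A(u) = 8 + 8*u (A(u) = -(-8)*(u + 1) = -(-8)*(1 + u) = -2*(-4 - 4*u) = 8 + 8*u)
b(L, s) = -2368 + 4*L + 4*s (b(L, s) = -(-4)*((L + s) + (8 + 8*(-75))) = -(-4)*((L + s) + (8 - 600)) = -(-4)*((L + s) - 592) = -(-4)*(-592 + L + s) = -4*(592 - L - s) = -2368 + 4*L + 4*s)
(b(223, -191) + 30533)*(8281 + 15518) = ((-2368 + 4*223 + 4*(-191)) + 30533)*(8281 + 15518) = ((-2368 + 892 - 764) + 30533)*23799 = (-2240 + 30533)*23799 = 28293*23799 = 673345107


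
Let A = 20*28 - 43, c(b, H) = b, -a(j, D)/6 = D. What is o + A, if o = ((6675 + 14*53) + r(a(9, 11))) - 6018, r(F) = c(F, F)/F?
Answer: 1917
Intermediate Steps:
a(j, D) = -6*D
A = 517 (A = 560 - 43 = 517)
r(F) = 1 (r(F) = F/F = 1)
o = 1400 (o = ((6675 + 14*53) + 1) - 6018 = ((6675 + 742) + 1) - 6018 = (7417 + 1) - 6018 = 7418 - 6018 = 1400)
o + A = 1400 + 517 = 1917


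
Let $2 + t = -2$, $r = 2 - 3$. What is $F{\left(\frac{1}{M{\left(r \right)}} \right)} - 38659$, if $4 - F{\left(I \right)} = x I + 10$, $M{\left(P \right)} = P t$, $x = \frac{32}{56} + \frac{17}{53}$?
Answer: $- \frac{57379191}{1484} \approx -38665.0$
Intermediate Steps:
$r = -1$ ($r = 2 - 3 = -1$)
$t = -4$ ($t = -2 - 2 = -4$)
$x = \frac{331}{371}$ ($x = 32 \cdot \frac{1}{56} + 17 \cdot \frac{1}{53} = \frac{4}{7} + \frac{17}{53} = \frac{331}{371} \approx 0.89218$)
$M{\left(P \right)} = - 4 P$ ($M{\left(P \right)} = P \left(-4\right) = - 4 P$)
$F{\left(I \right)} = -6 - \frac{331 I}{371}$ ($F{\left(I \right)} = 4 - \left(\frac{331 I}{371} + 10\right) = 4 - \left(10 + \frac{331 I}{371}\right) = -6 - \frac{331 I}{371}$)
$F{\left(\frac{1}{M{\left(r \right)}} \right)} - 38659 = \left(-6 - \frac{331}{371 \left(\left(-4\right) \left(-1\right)\right)}\right) - 38659 = \left(-6 - \frac{331}{371 \cdot 4}\right) - 38659 = \left(-6 - \frac{331}{1484}\right) - 38659 = - \frac{9235}{1484} - 38659 = - \frac{57379191}{1484}$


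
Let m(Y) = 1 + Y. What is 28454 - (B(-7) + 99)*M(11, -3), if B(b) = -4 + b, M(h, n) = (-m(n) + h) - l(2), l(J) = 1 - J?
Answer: 27222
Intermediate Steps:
M(h, n) = h - n (M(h, n) = (-(1 + n) + h) - (1 - 1*2) = ((-1 - n) + h) - (1 - 2) = (-1 + h - n) - 1*(-1) = (-1 + h - n) + 1 = h - n)
28454 - (B(-7) + 99)*M(11, -3) = 28454 - ((-4 - 7) + 99)*(11 - 1*(-3)) = 28454 - (-11 + 99)*(11 + 3) = 28454 - 88*14 = 28454 - 1*1232 = 28454 - 1232 = 27222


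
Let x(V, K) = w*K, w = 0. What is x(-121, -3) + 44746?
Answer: 44746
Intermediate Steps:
x(V, K) = 0 (x(V, K) = 0*K = 0)
x(-121, -3) + 44746 = 0 + 44746 = 44746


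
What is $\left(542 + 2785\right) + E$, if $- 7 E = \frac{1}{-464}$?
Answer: $\frac{10806097}{3248} \approx 3327.0$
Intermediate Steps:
$E = \frac{1}{3248}$ ($E = - \frac{1}{7 \left(-464\right)} = \left(- \frac{1}{7}\right) \left(- \frac{1}{464}\right) = \frac{1}{3248} \approx 0.00030788$)
$\left(542 + 2785\right) + E = \left(542 + 2785\right) + \frac{1}{3248} = 3327 + \frac{1}{3248} = \frac{10806097}{3248}$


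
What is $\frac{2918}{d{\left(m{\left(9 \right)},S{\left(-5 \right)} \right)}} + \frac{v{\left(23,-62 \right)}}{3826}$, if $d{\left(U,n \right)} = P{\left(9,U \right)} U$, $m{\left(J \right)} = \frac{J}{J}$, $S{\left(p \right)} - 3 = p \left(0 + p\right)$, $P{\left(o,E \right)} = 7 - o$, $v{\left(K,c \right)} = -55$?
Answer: $- \frac{5582189}{3826} \approx -1459.0$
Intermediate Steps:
$S{\left(p \right)} = 3 + p^{2}$ ($S{\left(p \right)} = 3 + p \left(0 + p\right) = 3 + p p = 3 + p^{2}$)
$m{\left(J \right)} = 1$
$d{\left(U,n \right)} = - 2 U$ ($d{\left(U,n \right)} = \left(7 - 9\right) U = - 2 U$)
$\frac{2918}{d{\left(m{\left(9 \right)},S{\left(-5 \right)} \right)}} + \frac{v{\left(23,-62 \right)}}{3826} = \frac{2918}{\left(-2\right) 1} - \frac{55}{3826} = \frac{2918}{-2} - \frac{55}{3826} = 2918 \left(- \frac{1}{2}\right) - \frac{55}{3826} = -1459 - \frac{55}{3826} = - \frac{5582189}{3826}$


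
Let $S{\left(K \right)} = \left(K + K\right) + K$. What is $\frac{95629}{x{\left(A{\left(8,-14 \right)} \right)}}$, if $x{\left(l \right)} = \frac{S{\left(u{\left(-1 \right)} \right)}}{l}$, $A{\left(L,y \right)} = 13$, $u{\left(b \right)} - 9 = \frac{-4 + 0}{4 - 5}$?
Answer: $\frac{95629}{3} \approx 31876.0$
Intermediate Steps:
$u{\left(b \right)} = 13$ ($u{\left(b \right)} = 9 + \frac{-4 + 0}{4 - 5} = 9 - \frac{4}{-1} = 9 - -4 = 9 + 4 = 13$)
$S{\left(K \right)} = 3 K$ ($S{\left(K \right)} = 2 K + K = 3 K$)
$x{\left(l \right)} = \frac{39}{l}$ ($x{\left(l \right)} = \frac{3 \cdot 13}{l} = \frac{39}{l}$)
$\frac{95629}{x{\left(A{\left(8,-14 \right)} \right)}} = \frac{95629}{39 \cdot \frac{1}{13}} = \frac{95629}{3}$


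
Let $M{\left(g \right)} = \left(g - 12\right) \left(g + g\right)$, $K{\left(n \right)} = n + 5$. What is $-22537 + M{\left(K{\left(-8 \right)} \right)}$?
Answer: $-22447$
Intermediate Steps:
$K{\left(n \right)} = 5 + n$
$M{\left(g \right)} = 2 g \left(-12 + g\right)$ ($M{\left(g \right)} = \left(-12 + g\right) 2 g = 2 g \left(-12 + g\right)$)
$-22537 + M{\left(K{\left(-8 \right)} \right)} = -22537 + 2 \left(5 - 8\right) \left(-12 + \left(5 - 8\right)\right) = -22537 + 2 \left(-3\right) \left(-12 - 3\right) = -22537 + 2 \left(-3\right) \left(-15\right) = -22537 + 90 = -22447$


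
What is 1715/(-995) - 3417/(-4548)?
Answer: -293327/301684 ≈ -0.97230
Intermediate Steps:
1715/(-995) - 3417/(-4548) = 1715*(-1/995) - 3417*(-1/4548) = -343/199 + 1139/1516 = -293327/301684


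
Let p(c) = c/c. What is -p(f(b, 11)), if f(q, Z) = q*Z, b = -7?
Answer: -1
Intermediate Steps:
f(q, Z) = Z*q
p(c) = 1
-p(f(b, 11)) = -1*1 = -1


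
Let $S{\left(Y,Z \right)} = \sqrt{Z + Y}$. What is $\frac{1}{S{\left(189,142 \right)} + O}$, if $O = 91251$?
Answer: $\frac{91251}{8326744670} - \frac{\sqrt{331}}{8326744670} \approx 1.0957 \cdot 10^{-5}$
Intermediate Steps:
$S{\left(Y,Z \right)} = \sqrt{Y + Z}$
$\frac{1}{S{\left(189,142 \right)} + O} = \frac{1}{\sqrt{189 + 142} + 91251} = \frac{1}{\sqrt{331} + 91251} = \frac{1}{91251 + \sqrt{331}}$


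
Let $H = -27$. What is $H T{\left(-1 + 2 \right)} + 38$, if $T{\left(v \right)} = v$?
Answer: $11$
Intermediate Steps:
$H T{\left(-1 + 2 \right)} + 38 = - 27 \left(-1 + 2\right) + 38 = \left(-27\right) 1 + 38 = -27 + 38 = 11$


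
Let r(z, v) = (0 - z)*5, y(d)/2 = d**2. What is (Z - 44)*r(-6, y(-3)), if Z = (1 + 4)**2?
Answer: -570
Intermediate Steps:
y(d) = 2*d**2
r(z, v) = -5*z (r(z, v) = -z*5 = -5*z)
Z = 25 (Z = 5**2 = 25)
(Z - 44)*r(-6, y(-3)) = (25 - 44)*(-5*(-6)) = -19*30 = -570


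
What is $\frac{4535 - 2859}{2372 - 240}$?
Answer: $\frac{419}{533} \approx 0.78612$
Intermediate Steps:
$\frac{4535 - 2859}{2372 - 240} = \frac{1676}{2132} = 1676 \cdot \frac{1}{2132} = \frac{419}{533}$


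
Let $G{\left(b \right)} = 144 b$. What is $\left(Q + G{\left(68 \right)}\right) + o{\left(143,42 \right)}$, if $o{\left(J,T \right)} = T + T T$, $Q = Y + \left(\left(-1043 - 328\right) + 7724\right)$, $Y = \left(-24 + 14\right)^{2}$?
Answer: $18051$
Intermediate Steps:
$Y = 100$ ($Y = \left(-10\right)^{2} = 100$)
$Q = 6453$ ($Q = 100 + \left(\left(-1043 - 328\right) + 7724\right) = 100 + \left(-1371 + 7724\right) = 100 + 6353 = 6453$)
$o{\left(J,T \right)} = T + T^{2}$
$\left(Q + G{\left(68 \right)}\right) + o{\left(143,42 \right)} = \left(6453 + 144 \cdot 68\right) + 42 \left(1 + 42\right) = \left(6453 + 9792\right) + 42 \cdot 43 = 16245 + 1806 = 18051$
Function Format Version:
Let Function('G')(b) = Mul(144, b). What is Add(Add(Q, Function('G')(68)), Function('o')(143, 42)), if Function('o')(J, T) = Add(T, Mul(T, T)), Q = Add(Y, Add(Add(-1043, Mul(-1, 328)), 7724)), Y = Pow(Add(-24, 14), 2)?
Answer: 18051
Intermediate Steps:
Y = 100 (Y = Pow(-10, 2) = 100)
Q = 6453 (Q = Add(100, Add(Add(-1043, Mul(-1, 328)), 7724)) = Add(100, Add(Add(-1043, -328), 7724)) = Add(100, Add(-1371, 7724)) = Add(100, 6353) = 6453)
Function('o')(J, T) = Add(T, Pow(T, 2))
Add(Add(Q, Function('G')(68)), Function('o')(143, 42)) = Add(Add(6453, Mul(144, 68)), Mul(42, Add(1, 42))) = Add(Add(6453, 9792), Mul(42, 43)) = Add(16245, 1806) = 18051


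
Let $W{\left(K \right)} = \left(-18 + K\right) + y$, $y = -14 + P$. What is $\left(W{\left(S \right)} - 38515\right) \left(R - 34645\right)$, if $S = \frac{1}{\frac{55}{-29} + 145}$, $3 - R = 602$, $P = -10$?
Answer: $\frac{2819723023062}{2075} \approx 1.3589 \cdot 10^{9}$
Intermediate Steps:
$y = -24$ ($y = -14 - 10 = -24$)
$R = -599$ ($R = 3 - 602 = -599$)
$S = \frac{29}{4150}$ ($S = \frac{1}{55 \left(- \frac{1}{29}\right) + 145} = \frac{1}{- \frac{55}{29} + 145} = \frac{1}{\frac{4150}{29}} = \frac{29}{4150} \approx 0.006988$)
$W{\left(K \right)} = -42 + K$ ($W{\left(K \right)} = \left(-18 + K\right) - 24 = -42 + K$)
$\left(W{\left(S \right)} - 38515\right) \left(R - 34645\right) = \left(\left(-42 + \frac{29}{4150}\right) - 38515\right) \left(-599 - 34645\right) = \left(- \frac{174271}{4150} - 38515\right) \left(-35244\right) = \left(- \frac{160011521}{4150}\right) \left(-35244\right) = \frac{2819723023062}{2075}$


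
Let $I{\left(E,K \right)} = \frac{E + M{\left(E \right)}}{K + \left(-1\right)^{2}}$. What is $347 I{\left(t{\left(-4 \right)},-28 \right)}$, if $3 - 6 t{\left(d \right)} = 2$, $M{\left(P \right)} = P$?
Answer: $- \frac{347}{81} \approx -4.284$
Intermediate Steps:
$t{\left(d \right)} = \frac{1}{6}$ ($t{\left(d \right)} = \frac{1}{2} - \frac{1}{3} = \frac{1}{6}$)
$I{\left(E,K \right)} = \frac{2 E}{1 + K}$ ($I{\left(E,K \right)} = \frac{E + E}{K + \left(-1\right)^{2}} = \frac{2 E}{K + 1} = \frac{2 E}{1 + K}$)
$347 I{\left(t{\left(-4 \right)},-28 \right)} = 347 \cdot 2 \cdot \frac{1}{6} \frac{1}{1 - 28} = 347 \cdot 2 \cdot \frac{1}{6} \frac{1}{-27} = 347 \cdot 2 \cdot \frac{1}{6} \left(- \frac{1}{27}\right) = 347 \left(- \frac{1}{81}\right) = - \frac{347}{81}$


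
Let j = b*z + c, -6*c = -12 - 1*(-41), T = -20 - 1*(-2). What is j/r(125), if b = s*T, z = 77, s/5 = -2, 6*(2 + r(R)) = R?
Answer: 83131/113 ≈ 735.67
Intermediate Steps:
r(R) = -2 + R/6
T = -18 (T = -20 + 2 = -18)
s = -10 (s = 5*(-2) = -10)
c = -29/6 (c = -(-12 - 1*(-41))/6 = -(-12 + 41)/6 = -⅙*29 = -29/6 ≈ -4.8333)
b = 180 (b = -10*(-18) = 180)
j = 83131/6 (j = 180*77 - 29/6 = 13860 - 29/6 = 83131/6 ≈ 13855.)
j/r(125) = 83131/(6*(-2 + (⅙)*125)) = 83131/(6*(-2 + 125/6)) = 83131/(6*(113/6)) = (83131/6)*(6/113) = 83131/113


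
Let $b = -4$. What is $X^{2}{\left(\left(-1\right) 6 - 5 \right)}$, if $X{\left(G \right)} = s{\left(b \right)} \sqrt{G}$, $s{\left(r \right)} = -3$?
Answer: $-99$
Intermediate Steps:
$X{\left(G \right)} = - 3 \sqrt{G}$
$X^{2}{\left(\left(-1\right) 6 - 5 \right)} = \left(- 3 \sqrt{\left(-1\right) 6 - 5}\right)^{2} = \left(- 3 \sqrt{-6 - 5}\right)^{2} = \left(- 3 \sqrt{-11}\right)^{2} = \left(- 3 i \sqrt{11}\right)^{2} = -99$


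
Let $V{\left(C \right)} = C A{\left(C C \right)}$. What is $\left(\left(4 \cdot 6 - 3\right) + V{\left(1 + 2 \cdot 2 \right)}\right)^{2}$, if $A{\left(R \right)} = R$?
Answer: $21316$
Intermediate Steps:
$V{\left(C \right)} = C^{3}$ ($V{\left(C \right)} = C C C = C C^{2} = C^{3}$)
$\left(\left(4 \cdot 6 - 3\right) + V{\left(1 + 2 \cdot 2 \right)}\right)^{2} = \left(\left(4 \cdot 6 - 3\right) + \left(1 + 2 \cdot 2\right)^{3}\right)^{2} = \left(\left(24 - 3\right) + \left(1 + 4\right)^{3}\right)^{2} = \left(21 + 5^{3}\right)^{2} = \left(21 + 125\right)^{2} = 146^{2} = 21316$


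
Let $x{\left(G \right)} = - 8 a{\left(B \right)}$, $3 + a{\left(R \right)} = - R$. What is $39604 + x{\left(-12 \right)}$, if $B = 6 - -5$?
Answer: $39716$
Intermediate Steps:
$B = 11$ ($B = 6 + 5 = 11$)
$a{\left(R \right)} = -3 - R$
$x{\left(G \right)} = 112$ ($x{\left(G \right)} = - 8 \left(-3 - 11\right) = \left(-8\right) \left(-14\right) = 112$)
$39604 + x{\left(-12 \right)} = 39604 + 112 = 39716$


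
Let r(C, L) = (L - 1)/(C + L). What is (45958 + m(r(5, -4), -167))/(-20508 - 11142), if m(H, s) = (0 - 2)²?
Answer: -22981/15825 ≈ -1.4522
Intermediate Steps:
r(C, L) = (-1 + L)/(C + L)
m(H, s) = 4 (m(H, s) = (-2)² = 4)
(45958 + m(r(5, -4), -167))/(-20508 - 11142) = (45958 + 4)/(-20508 - 11142) = 45962/(-31650) = 45962*(-1/31650) = -22981/15825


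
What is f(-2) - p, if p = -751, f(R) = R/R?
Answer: 752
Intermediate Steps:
f(R) = 1
f(-2) - p = 1 - 1*(-751) = 1 + 751 = 752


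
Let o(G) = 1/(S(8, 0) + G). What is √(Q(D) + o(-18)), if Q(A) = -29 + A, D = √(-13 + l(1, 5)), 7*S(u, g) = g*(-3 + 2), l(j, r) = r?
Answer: √(-1046 + 72*I*√2)/6 ≈ 0.26205 + 5.3967*I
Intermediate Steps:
S(u, g) = -g/7 (S(u, g) = (g*(-3 + 2))/7 = (g*(-1))/7 = (-g)/7 = -g/7)
o(G) = 1/G (o(G) = 1/(-⅐*0 + G) = 1/(0 + G) = 1/G)
D = 2*I*√2 (D = √(-13 + 5) = √(-8) = 2*I*√2 ≈ 2.8284*I)
√(Q(D) + o(-18)) = √((-29 + 2*I*√2) + 1/(-18)) = √((-29 + 2*I*√2) - 1/18) = √(-523/18 + 2*I*√2)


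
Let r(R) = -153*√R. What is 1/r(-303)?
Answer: I*√303/46359 ≈ 0.00037548*I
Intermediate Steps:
1/r(-303) = 1/(-153*I*√303) = I*√303/46359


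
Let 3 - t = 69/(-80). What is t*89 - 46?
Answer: 23821/80 ≈ 297.76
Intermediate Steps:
t = 309/80 (t = 3 - 69/(-80) = 3 - 69*(-1)/80 = 3 - 1*(-69/80) = 3 + 69/80 = 309/80 ≈ 3.8625)
t*89 - 46 = (309/80)*89 - 46 = 27501/80 - 46 = 23821/80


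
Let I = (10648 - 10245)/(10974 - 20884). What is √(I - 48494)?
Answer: 3*I*√529167510570/9910 ≈ 220.21*I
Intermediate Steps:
I = -403/9910 (I = 403/(-9910) = 403*(-1/9910) = -403/9910 ≈ -0.040666)
√(I - 48494) = √(-403/9910 - 48494) = √(-480575943/9910) = 3*I*√529167510570/9910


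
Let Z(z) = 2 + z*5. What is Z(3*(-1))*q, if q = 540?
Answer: -7020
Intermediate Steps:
Z(z) = 2 + 5*z
Z(3*(-1))*q = (2 + 5*(3*(-1)))*540 = (2 + 5*(-3))*540 = (2 - 15)*540 = -13*540 = -7020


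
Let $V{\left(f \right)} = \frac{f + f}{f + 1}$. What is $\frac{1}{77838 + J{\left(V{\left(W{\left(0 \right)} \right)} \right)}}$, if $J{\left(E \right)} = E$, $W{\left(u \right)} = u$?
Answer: $\frac{1}{77838} \approx 1.2847 \cdot 10^{-5}$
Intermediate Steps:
$V{\left(f \right)} = \frac{2 f}{1 + f}$
$\frac{1}{77838 + J{\left(V{\left(W{\left(0 \right)} \right)} \right)}} = \frac{1}{77838 + 2 \cdot 0 \frac{1}{1 + 0}} = \frac{1}{77838 + 2 \cdot 0 \cdot 1^{-1}} = \frac{1}{77838 + 2 \cdot 0 \cdot 1} = \frac{1}{77838 + 0} = \frac{1}{77838}$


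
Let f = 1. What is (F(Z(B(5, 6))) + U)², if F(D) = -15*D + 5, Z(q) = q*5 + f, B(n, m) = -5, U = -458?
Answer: 8649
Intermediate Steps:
Z(q) = 1 + 5*q (Z(q) = q*5 + 1 = 5*q + 1 = 1 + 5*q)
F(D) = 5 - 15*D
(F(Z(B(5, 6))) + U)² = ((5 - 15*(1 + 5*(-5))) - 458)² = ((5 - 15*(1 - 25)) - 458)² = ((5 - 15*(-24)) - 458)² = ((5 + 360) - 458)² = (365 - 458)² = (-93)² = 8649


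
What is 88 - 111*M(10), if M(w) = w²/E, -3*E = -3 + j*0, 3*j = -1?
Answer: -11012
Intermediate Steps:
j = -⅓ (j = (⅓)*(-1) = -⅓ ≈ -0.33333)
E = 1 (E = -(-3 - ⅓*0)/3 = -(-3 + 0)/3 = -⅓*(-3) = 1)
M(w) = w² (M(w) = w²/1 = w²*1 = w²)
88 - 111*M(10) = 88 - 111*10² = 88 - 111*100 = 88 - 11100 = -11012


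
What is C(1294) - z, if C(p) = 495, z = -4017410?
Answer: 4017905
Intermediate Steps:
C(1294) - z = 495 - 1*(-4017410) = 495 + 4017410 = 4017905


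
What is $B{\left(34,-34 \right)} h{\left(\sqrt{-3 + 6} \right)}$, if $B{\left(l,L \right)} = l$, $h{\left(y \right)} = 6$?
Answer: $204$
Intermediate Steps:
$B{\left(34,-34 \right)} h{\left(\sqrt{-3 + 6} \right)} = 34 \cdot 6 = 204$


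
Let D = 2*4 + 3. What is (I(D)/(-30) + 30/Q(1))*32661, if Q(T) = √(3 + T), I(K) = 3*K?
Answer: 4539879/10 ≈ 4.5399e+5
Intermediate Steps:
D = 11 (D = 8 + 3 = 11)
(I(D)/(-30) + 30/Q(1))*32661 = ((3*11)/(-30) + 30/(√(3 + 1)))*32661 = (33*(-1/30) + 30/(√4))*32661 = (-11/10 + 30/2)*32661 = (-11/10 + 30*(½))*32661 = (-11/10 + 15)*32661 = (139/10)*32661 = 4539879/10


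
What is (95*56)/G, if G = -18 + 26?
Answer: 665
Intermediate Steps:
G = 8
(95*56)/G = (95*56)/8 = 5320*(⅛) = 665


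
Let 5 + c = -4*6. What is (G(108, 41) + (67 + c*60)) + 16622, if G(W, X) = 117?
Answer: 15066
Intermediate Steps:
c = -29 (c = -5 - 4*6 = -5 - 24 = -29)
(G(108, 41) + (67 + c*60)) + 16622 = (117 + (67 - 29*60)) + 16622 = (117 + (67 - 1740)) + 16622 = (117 - 1673) + 16622 = -1556 + 16622 = 15066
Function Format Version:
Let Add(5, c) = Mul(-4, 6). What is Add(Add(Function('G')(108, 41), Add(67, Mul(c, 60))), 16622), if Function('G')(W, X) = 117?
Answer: 15066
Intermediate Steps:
c = -29 (c = Add(-5, Mul(-4, 6)) = Add(-5, -24) = -29)
Add(Add(Function('G')(108, 41), Add(67, Mul(c, 60))), 16622) = Add(Add(117, Add(67, Mul(-29, 60))), 16622) = Add(Add(117, Add(67, -1740)), 16622) = Add(Add(117, -1673), 16622) = Add(-1556, 16622) = 15066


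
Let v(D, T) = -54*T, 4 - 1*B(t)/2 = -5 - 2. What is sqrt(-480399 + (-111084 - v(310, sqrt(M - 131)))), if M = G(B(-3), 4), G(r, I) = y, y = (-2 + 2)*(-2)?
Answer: sqrt(-591483 + 54*I*sqrt(131)) ≈ 0.402 + 769.08*I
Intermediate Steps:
B(t) = 22 (B(t) = 8 - 2*(-5 - 2) = 8 - 2*(-7) = 8 + 14 = 22)
y = 0 (y = 0*(-2) = 0)
G(r, I) = 0
M = 0
sqrt(-480399 + (-111084 - v(310, sqrt(M - 131)))) = sqrt(-480399 + (-111084 - (-54)*sqrt(0 - 131))) = sqrt(-480399 + (-111084 - (-54)*sqrt(-131))) = sqrt(-480399 + (-111084 - (-54)*I*sqrt(131))) = sqrt(-480399 + (-111084 + 54*I*sqrt(131))) = sqrt(-591483 + 54*I*sqrt(131))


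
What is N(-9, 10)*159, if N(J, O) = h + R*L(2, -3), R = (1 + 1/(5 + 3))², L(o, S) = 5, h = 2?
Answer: 84747/64 ≈ 1324.2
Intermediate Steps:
R = 81/64 (R = (1 + 1/8)² = (1 + ⅛)² = (9/8)² = 81/64 ≈ 1.2656)
N(J, O) = 533/64 (N(J, O) = 2 + (81/64)*5 = 2 + 405/64 = 533/64)
N(-9, 10)*159 = (533/64)*159 = 84747/64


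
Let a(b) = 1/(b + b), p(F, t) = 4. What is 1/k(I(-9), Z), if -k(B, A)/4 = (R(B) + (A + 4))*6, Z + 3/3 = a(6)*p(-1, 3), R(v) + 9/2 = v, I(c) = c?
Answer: 1/244 ≈ 0.0040984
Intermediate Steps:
a(b) = 1/(2*b)
R(v) = -9/2 + v
Z = -⅔ (Z = -1 + ((½)/6)*4 = -1 + ((½)*(⅙))*4 = -1 + (1/12)*4 = -1 + ⅓ = -⅔ ≈ -0.66667)
k(B, A) = 12 - 24*A - 24*B (k(B, A) = -4*((-9/2 + B) + (A + 4))*6 = -4*((-9/2 + B) + (4 + A))*6 = -4*(-½ + A + B)*6 = -4*(-3 + 6*A + 6*B) = 12 - 24*A - 24*B)
1/k(I(-9), Z) = 1/(12 - 24*(-⅔) - 24*(-9)) = 1/(12 + 16 + 216) = 1/244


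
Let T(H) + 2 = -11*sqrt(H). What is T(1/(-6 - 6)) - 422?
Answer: -424 - 11*I*sqrt(3)/6 ≈ -424.0 - 3.1754*I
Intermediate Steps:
T(H) = -2 - 11*sqrt(H)
T(1/(-6 - 6)) - 422 = (-2 - 11*I*sqrt(3)/6) - 422 = -424 - 11*I*sqrt(3)/6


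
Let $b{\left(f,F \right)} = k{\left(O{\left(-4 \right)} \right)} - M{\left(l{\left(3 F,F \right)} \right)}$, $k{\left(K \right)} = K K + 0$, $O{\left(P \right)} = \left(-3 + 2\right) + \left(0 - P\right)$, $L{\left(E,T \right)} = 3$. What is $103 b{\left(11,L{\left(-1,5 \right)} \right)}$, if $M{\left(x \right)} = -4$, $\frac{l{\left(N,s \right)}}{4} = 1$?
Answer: $1339$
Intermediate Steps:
$l{\left(N,s \right)} = 4$ ($l{\left(N,s \right)} = 4 \cdot 1 = 4$)
$O{\left(P \right)} = -1 - P$
$k{\left(K \right)} = K^{2}$ ($k{\left(K \right)} = K^{2} + 0 = K^{2}$)
$b{\left(f,F \right)} = 13$ ($b{\left(f,F \right)} = \left(-1 - -4\right)^{2} - -4 = \left(-1 + 4\right)^{2} + 4 = 3^{2} + 4 = 9 + 4 = 13$)
$103 b{\left(11,L{\left(-1,5 \right)} \right)} = 103 \cdot 13 = 1339$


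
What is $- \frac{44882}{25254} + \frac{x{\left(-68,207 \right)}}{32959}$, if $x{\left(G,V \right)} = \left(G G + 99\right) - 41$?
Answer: $- \frac{29587535}{18094491} \approx -1.6352$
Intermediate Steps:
$x{\left(G,V \right)} = 58 + G^{2}$ ($x{\left(G,V \right)} = \left(G^{2} + 99\right) - 41 = \left(99 + G^{2}\right) - 41 = 58 + G^{2}$)
$- \frac{44882}{25254} + \frac{x{\left(-68,207 \right)}}{32959} = - \frac{44882}{25254} + \frac{58 + \left(-68\right)^{2}}{32959} = \left(-44882\right) \frac{1}{25254} + \left(58 + 4624\right) \frac{1}{32959} = - \frac{22441}{12627} + 4682 \cdot \frac{1}{32959} = - \frac{22441}{12627} + \frac{4682}{32959} = - \frac{29587535}{18094491}$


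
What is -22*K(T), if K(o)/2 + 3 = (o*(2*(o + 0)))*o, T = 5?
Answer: -10868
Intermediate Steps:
K(o) = -6 + 4*o**3 (K(o) = -6 + 2*((o*(2*(o + 0)))*o) = -6 + 2*((o*(2*o))*o) = -6 + 2*((2*o**2)*o) = -6 + 2*(2*o**3) = -6 + 4*o**3)
-22*K(T) = -22*(-6 + 4*5**3) = -22*(-6 + 4*125) = -22*(-6 + 500) = -22*494 = -10868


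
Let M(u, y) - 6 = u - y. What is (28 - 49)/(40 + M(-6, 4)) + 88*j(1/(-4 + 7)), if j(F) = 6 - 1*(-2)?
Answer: 8441/12 ≈ 703.42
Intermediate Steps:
M(u, y) = 6 + u - y (M(u, y) = 6 + (u - y) = 6 + u - y)
j(F) = 8 (j(F) = 6 + 2 = 8)
(28 - 49)/(40 + M(-6, 4)) + 88*j(1/(-4 + 7)) = (28 - 49)/(40 + (6 - 6 - 1*4)) + 88*8 = -21/(40 + (6 - 6 - 4)) + 704 = -21/(40 - 4) + 704 = -21/36 + 704 = -21*1/36 + 704 = -7/12 + 704 = 8441/12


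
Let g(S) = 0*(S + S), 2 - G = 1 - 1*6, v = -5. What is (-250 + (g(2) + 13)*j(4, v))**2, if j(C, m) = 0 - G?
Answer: 116281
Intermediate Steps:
G = 7 (G = 2 - (1 - 1*6) = 2 - (1 - 6) = 2 - 1*(-5) = 2 + 5 = 7)
j(C, m) = -7 (j(C, m) = 0 - 1*7 = 0 - 7 = -7)
g(S) = 0 (g(S) = 0*(2*S) = 0)
(-250 + (g(2) + 13)*j(4, v))**2 = (-250 + (0 + 13)*(-7))**2 = (-250 + 13*(-7))**2 = (-250 - 91)**2 = (-341)**2 = 116281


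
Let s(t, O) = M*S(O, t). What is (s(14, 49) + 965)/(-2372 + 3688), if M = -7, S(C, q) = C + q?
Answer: 131/329 ≈ 0.39818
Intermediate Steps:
s(t, O) = -7*O - 7*t (s(t, O) = -7*(O + t) = -7*O - 7*t)
(s(14, 49) + 965)/(-2372 + 3688) = ((-7*49 - 7*14) + 965)/(-2372 + 3688) = ((-343 - 98) + 965)/1316 = (-441 + 965)*(1/1316) = 524*(1/1316) = 131/329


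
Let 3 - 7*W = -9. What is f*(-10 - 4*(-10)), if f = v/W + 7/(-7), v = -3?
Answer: -165/2 ≈ -82.500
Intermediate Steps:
W = 12/7 (W = 3/7 - 1/7*(-9) = 3/7 + 9/7 = 12/7 ≈ 1.7143)
f = -11/4 (f = -3/12/7 + 7/(-7) = -3*7/12 + 7*(-1/7) = -7/4 - 1 = -11/4 ≈ -2.7500)
f*(-10 - 4*(-10)) = -11*(-10 - 4*(-10))/4 = -11*(-10 + 40)/4 = -11/4*30 = -165/2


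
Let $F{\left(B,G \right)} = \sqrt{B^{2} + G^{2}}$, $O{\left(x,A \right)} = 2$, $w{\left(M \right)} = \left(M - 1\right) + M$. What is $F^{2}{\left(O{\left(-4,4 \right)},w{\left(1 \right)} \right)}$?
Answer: $5$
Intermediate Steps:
$w{\left(M \right)} = -1 + 2 M$ ($w{\left(M \right)} = \left(-1 + M\right) + M = -1 + 2 M$)
$F^{2}{\left(O{\left(-4,4 \right)},w{\left(1 \right)} \right)} = \left(\sqrt{2^{2} + \left(-1 + 2 \cdot 1\right)^{2}}\right)^{2} = \left(\sqrt{4 + \left(-1 + 2\right)^{2}}\right)^{2} = \left(\sqrt{4 + 1^{2}}\right)^{2} = \left(\sqrt{4 + 1}\right)^{2} = \left(\sqrt{5}\right)^{2} = 5$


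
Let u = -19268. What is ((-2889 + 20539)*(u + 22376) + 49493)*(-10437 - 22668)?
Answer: -1817652966765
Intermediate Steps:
((-2889 + 20539)*(u + 22376) + 49493)*(-10437 - 22668) = ((-2889 + 20539)*(-19268 + 22376) + 49493)*(-10437 - 22668) = (17650*3108 + 49493)*(-33105) = (54856200 + 49493)*(-33105) = 54905693*(-33105) = -1817652966765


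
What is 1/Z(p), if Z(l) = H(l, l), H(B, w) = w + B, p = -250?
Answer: -1/500 ≈ -0.0020000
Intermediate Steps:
H(B, w) = B + w
Z(l) = 2*l (Z(l) = l + l = 2*l)
1/Z(p) = 1/(2*(-250)) = 1/(-500) = -1/500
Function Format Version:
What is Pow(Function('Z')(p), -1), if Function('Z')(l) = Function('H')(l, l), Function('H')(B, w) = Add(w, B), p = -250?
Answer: Rational(-1, 500) ≈ -0.0020000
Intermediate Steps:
Function('H')(B, w) = Add(B, w)
Function('Z')(l) = Mul(2, l) (Function('Z')(l) = Add(l, l) = Mul(2, l))
Pow(Function('Z')(p), -1) = Pow(Mul(2, -250), -1) = Pow(-500, -1) = Rational(-1, 500)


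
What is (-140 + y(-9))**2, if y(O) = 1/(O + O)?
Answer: 6355441/324 ≈ 19616.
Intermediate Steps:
y(O) = 1/(2*O)
(-140 + y(-9))**2 = (-140 + (1/2)/(-9))**2 = (-140 + (1/2)*(-1/9))**2 = (-140 - 1/18)**2 = (-2521/18)**2 = 6355441/324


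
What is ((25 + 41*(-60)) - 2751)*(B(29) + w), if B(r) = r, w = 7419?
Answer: -38625328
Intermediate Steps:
((25 + 41*(-60)) - 2751)*(B(29) + w) = ((25 + 41*(-60)) - 2751)*(29 + 7419) = ((25 - 2460) - 2751)*7448 = (-2435 - 2751)*7448 = -5186*7448 = -38625328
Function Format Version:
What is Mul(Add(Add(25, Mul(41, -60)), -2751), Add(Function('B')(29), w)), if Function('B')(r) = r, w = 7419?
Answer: -38625328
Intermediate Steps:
Mul(Add(Add(25, Mul(41, -60)), -2751), Add(Function('B')(29), w)) = Mul(Add(Add(25, Mul(41, -60)), -2751), Add(29, 7419)) = Mul(Add(Add(25, -2460), -2751), 7448) = Mul(Add(-2435, -2751), 7448) = Mul(-5186, 7448) = -38625328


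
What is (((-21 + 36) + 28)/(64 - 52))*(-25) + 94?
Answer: 53/12 ≈ 4.4167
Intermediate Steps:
(((-21 + 36) + 28)/(64 - 52))*(-25) + 94 = ((15 + 28)/12)*(-25) + 94 = (43*(1/12))*(-25) + 94 = (43/12)*(-25) + 94 = -1075/12 + 94 = 53/12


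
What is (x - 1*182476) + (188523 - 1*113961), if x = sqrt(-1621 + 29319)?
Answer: -107914 + sqrt(27698) ≈ -1.0775e+5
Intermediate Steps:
x = sqrt(27698) ≈ 166.43
(x - 1*182476) + (188523 - 1*113961) = (sqrt(27698) - 1*182476) + (188523 - 1*113961) = (sqrt(27698) - 182476) + (188523 - 113961) = (-182476 + sqrt(27698)) + 74562 = -107914 + sqrt(27698)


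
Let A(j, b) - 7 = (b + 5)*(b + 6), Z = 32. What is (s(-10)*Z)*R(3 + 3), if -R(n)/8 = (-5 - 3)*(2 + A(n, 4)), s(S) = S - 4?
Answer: -2838528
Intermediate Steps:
s(S) = -4 + S
A(j, b) = 7 + (5 + b)*(6 + b) (A(j, b) = 7 + (b + 5)*(b + 6) = 7 + (5 + b)*(6 + b))
R(n) = 6336 (R(n) = -8*(-5 - 3)*(2 + (37 + 4**2 + 11*4)) = -(-64)*(2 + (37 + 16 + 44)) = -(-64)*(2 + 97) = -(-64)*99 = -8*(-792) = 6336)
(s(-10)*Z)*R(3 + 3) = ((-4 - 10)*32)*6336 = -14*32*6336 = -448*6336 = -2838528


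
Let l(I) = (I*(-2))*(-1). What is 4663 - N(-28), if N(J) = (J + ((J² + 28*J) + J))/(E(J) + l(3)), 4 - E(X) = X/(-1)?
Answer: 41939/9 ≈ 4659.9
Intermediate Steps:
E(X) = 4 + X (E(X) = 4 - X/(-1) = 4 - X*(-1) = 4 - (-1)*X = 4 + X)
l(I) = 2*I (l(I) = -2*I*(-1) = 2*I)
N(J) = (J² + 30*J)/(10 + J) (N(J) = (J + ((J² + 28*J) + J))/((4 + J) + 2*3) = (J + (J² + 29*J))/((4 + J) + 6) = (J² + 30*J)/(10 + J))
4663 - N(-28) = 4663 - (-28)*(30 - 28)/(10 - 28) = 4663 - (-28)*2/(-18) = 4663 - (-28)*(-1)*2/18 = 4663 - 1*28/9 = 4663 - 28/9 = 41939/9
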